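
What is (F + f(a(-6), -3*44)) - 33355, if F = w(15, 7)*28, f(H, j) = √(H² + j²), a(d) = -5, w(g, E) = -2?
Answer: -33411 + √17449 ≈ -33279.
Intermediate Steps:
F = -56 (F = -2*28 = -56)
(F + f(a(-6), -3*44)) - 33355 = (-56 + √((-5)² + (-3*44)²)) - 33355 = (-56 + √(25 + (-132)²)) - 33355 = (-56 + √(25 + 17424)) - 33355 = (-56 + √17449) - 33355 = -33411 + √17449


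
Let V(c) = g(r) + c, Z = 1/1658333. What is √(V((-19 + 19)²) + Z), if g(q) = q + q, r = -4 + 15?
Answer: 3*√6722389457099/1658333 ≈ 4.6904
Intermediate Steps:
Z = 1/1658333 ≈ 6.0301e-7
r = 11
g(q) = 2*q
V(c) = 22 + c (V(c) = 2*11 + c = 22 + c)
√(V((-19 + 19)²) + Z) = √((22 + (-19 + 19)²) + 1/1658333) = √((22 + 0²) + 1/1658333) = √((22 + 0) + 1/1658333) = √(22 + 1/1658333) = √(36483327/1658333) = 3*√6722389457099/1658333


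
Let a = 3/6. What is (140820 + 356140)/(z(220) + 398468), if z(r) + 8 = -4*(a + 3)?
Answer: 248480/199223 ≈ 1.2472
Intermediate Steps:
a = ½ (a = 3*(⅙) = ½ ≈ 0.50000)
z(r) = -22 (z(r) = -8 - 4*(½ + 3) = -8 - 4*7/2 = -8 - 14 = -22)
(140820 + 356140)/(z(220) + 398468) = (140820 + 356140)/(-22 + 398468) = 496960/398446 = 496960*(1/398446) = 248480/199223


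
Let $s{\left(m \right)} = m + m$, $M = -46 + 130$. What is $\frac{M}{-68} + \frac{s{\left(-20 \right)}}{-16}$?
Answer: $\frac{43}{34} \approx 1.2647$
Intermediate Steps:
$M = 84$
$s{\left(m \right)} = 2 m$
$\frac{M}{-68} + \frac{s{\left(-20 \right)}}{-16} = \frac{84}{-68} + \frac{2 \left(-20\right)}{-16} = 84 \left(- \frac{1}{68}\right) - - \frac{5}{2} = - \frac{21}{17} + \frac{5}{2} = \frac{43}{34}$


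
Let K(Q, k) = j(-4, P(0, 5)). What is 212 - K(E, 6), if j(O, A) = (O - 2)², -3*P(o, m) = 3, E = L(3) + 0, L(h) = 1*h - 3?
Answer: 176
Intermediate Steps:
L(h) = -3 + h (L(h) = h - 3 = -3 + h)
E = 0 (E = (-3 + 3) + 0 = 0 + 0 = 0)
P(o, m) = -1 (P(o, m) = -⅓*3 = -1)
j(O, A) = (-2 + O)²
K(Q, k) = 36 (K(Q, k) = (-2 - 4)² = (-6)² = 36)
212 - K(E, 6) = 212 - 1*36 = 212 - 36 = 176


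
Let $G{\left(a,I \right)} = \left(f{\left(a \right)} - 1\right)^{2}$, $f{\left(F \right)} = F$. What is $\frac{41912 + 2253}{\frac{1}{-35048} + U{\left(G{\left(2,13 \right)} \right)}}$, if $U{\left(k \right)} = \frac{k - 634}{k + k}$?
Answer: $- \frac{1547894920}{11092693} \approx -139.54$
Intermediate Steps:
$G{\left(a,I \right)} = \left(-1 + a\right)^{2}$ ($G{\left(a,I \right)} = \left(a - 1\right)^{2} = \left(-1 + a\right)^{2}$)
$U{\left(k \right)} = \frac{-634 + k}{2 k}$
$\frac{41912 + 2253}{\frac{1}{-35048} + U{\left(G{\left(2,13 \right)} \right)}} = \frac{41912 + 2253}{\frac{1}{-35048} + \frac{-634 + \left(-1 + 2\right)^{2}}{2 \left(-1 + 2\right)^{2}}} = \frac{44165}{- \frac{1}{35048} + \frac{-634 + 1^{2}}{2 \cdot 1^{2}}} = \frac{44165}{- \frac{1}{35048} + \frac{-634 + 1}{2 \cdot 1}} = \frac{44165}{- \frac{1}{35048} + \frac{1}{2} \cdot 1 \left(-633\right)} = \frac{44165}{- \frac{1}{35048} - \frac{633}{2}} = \frac{44165}{- \frac{11092693}{35048}} = 44165 \left(- \frac{35048}{11092693}\right) = - \frac{1547894920}{11092693}$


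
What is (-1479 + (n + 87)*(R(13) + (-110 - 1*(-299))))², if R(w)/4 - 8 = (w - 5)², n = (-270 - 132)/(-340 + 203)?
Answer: 32199882156036/18769 ≈ 1.7156e+9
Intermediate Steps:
n = 402/137 (n = -402/(-137) = -402*(-1/137) = 402/137 ≈ 2.9343)
R(w) = 32 + 4*(-5 + w)² (R(w) = 32 + 4*(w - 5)² = 32 + 4*(-5 + w)²)
(-1479 + (n + 87)*(R(13) + (-110 - 1*(-299))))² = (-1479 + (402/137 + 87)*((32 + 4*(-5 + 13)²) + (-110 - 1*(-299))))² = (-1479 + 12321*((32 + 4*8²) + (-110 + 299))/137)² = (-1479 + 12321*((32 + 4*64) + 189)/137)² = (-1479 + 12321*((32 + 256) + 189)/137)² = (-1479 + 12321*(288 + 189)/137)² = (-1479 + (12321/137)*477)² = (-1479 + 5877117/137)² = (5674494/137)² = 32199882156036/18769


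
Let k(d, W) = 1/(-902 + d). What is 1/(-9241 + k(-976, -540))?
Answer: -1878/17354599 ≈ -0.00010821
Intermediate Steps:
1/(-9241 + k(-976, -540)) = 1/(-9241 + 1/(-902 - 976)) = 1/(-9241 + 1/(-1878)) = 1/(-9241 - 1/1878) = 1/(-17354599/1878) = -1878/17354599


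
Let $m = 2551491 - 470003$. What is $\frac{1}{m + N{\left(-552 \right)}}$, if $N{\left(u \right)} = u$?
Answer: $\frac{1}{2080936} \approx 4.8055 \cdot 10^{-7}$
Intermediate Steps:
$m = 2081488$
$\frac{1}{m + N{\left(-552 \right)}} = \frac{1}{2081488 - 552} = \frac{1}{2080936}$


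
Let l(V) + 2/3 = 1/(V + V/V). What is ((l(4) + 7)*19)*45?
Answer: 5586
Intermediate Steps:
l(V) = -⅔ + 1/(1 + V) (l(V) = -⅔ + 1/(V + V/V) = -⅔ + 1/(V + 1) = -⅔ + 1/(1 + V))
((l(4) + 7)*19)*45 = (((1 - 2*4)/(3*(1 + 4)) + 7)*19)*45 = (((⅓)*(1 - 8)/5 + 7)*19)*45 = (((⅓)*(⅕)*(-7) + 7)*19)*45 = ((-7/15 + 7)*19)*45 = ((98/15)*19)*45 = (1862/15)*45 = 5586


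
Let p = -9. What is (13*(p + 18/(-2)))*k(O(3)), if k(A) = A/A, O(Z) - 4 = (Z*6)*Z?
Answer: -234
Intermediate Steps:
O(Z) = 4 + 6*Z**2 (O(Z) = 4 + (Z*6)*Z = 4 + (6*Z)*Z = 4 + 6*Z**2)
k(A) = 1
(13*(p + 18/(-2)))*k(O(3)) = (13*(-9 + 18/(-2)))*1 = (13*(-9 + 18*(-1/2)))*1 = (13*(-9 - 9))*1 = (13*(-18))*1 = -234*1 = -234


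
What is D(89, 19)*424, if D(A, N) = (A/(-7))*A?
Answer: -3358504/7 ≈ -4.7979e+5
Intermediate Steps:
D(A, N) = -A²/7 (D(A, N) = (A*(-⅐))*A = (-A/7)*A = -A²/7)
D(89, 19)*424 = -⅐*89²*424 = -⅐*7921*424 = -7921/7*424 = -3358504/7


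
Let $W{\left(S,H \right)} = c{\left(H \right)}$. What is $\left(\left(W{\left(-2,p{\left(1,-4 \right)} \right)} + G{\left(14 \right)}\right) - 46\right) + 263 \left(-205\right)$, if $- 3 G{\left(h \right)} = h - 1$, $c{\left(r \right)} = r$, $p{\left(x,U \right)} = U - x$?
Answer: $- \frac{161911}{3} \approx -53970.0$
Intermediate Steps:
$W{\left(S,H \right)} = H$
$G{\left(h \right)} = \frac{1}{3} - \frac{h}{3}$ ($G{\left(h \right)} = - \frac{h - 1}{3} = - \frac{-1 + h}{3} = \frac{1}{3} - \frac{h}{3}$)
$\left(\left(W{\left(-2,p{\left(1,-4 \right)} \right)} + G{\left(14 \right)}\right) - 46\right) + 263 \left(-205\right) = \left(\left(\left(-4 - 1\right) + \left(\frac{1}{3} - \frac{14}{3}\right)\right) - 46\right) + 263 \left(-205\right) = \left(\left(\left(-4 - 1\right) + \left(\frac{1}{3} - \frac{14}{3}\right)\right) - 46\right) - 53915 = \left(\left(-5 - \frac{13}{3}\right) - 46\right) - 53915 = \left(- \frac{28}{3} - 46\right) - 53915 = - \frac{166}{3} - 53915 = - \frac{161911}{3}$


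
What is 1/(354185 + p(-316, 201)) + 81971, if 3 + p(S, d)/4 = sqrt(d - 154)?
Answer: 10282320363986040/125438513177 - 4*sqrt(47)/125438513177 ≈ 81971.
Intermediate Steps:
p(S, d) = -12 + 4*sqrt(-154 + d) (p(S, d) = -12 + 4*sqrt(d - 154) = -12 + 4*sqrt(-154 + d))
1/(354185 + p(-316, 201)) + 81971 = 1/(354185 + (-12 + 4*sqrt(-154 + 201))) + 81971 = 1/(354185 + (-12 + 4*sqrt(47))) + 81971 = 1/(354173 + 4*sqrt(47)) + 81971 = 81971 + 1/(354173 + 4*sqrt(47))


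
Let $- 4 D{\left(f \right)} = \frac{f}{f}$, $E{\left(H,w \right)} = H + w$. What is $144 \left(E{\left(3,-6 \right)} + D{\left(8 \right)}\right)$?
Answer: $-468$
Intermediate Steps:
$D{\left(f \right)} = - \frac{1}{4}$ ($D{\left(f \right)} = - \frac{f \frac{1}{f}}{4} = \left(- \frac{1}{4}\right) 1 = - \frac{1}{4}$)
$144 \left(E{\left(3,-6 \right)} + D{\left(8 \right)}\right) = 144 \left(\left(3 - 6\right) - \frac{1}{4}\right) = 144 \left(-3 - \frac{1}{4}\right) = 144 \left(- \frac{13}{4}\right) = -468$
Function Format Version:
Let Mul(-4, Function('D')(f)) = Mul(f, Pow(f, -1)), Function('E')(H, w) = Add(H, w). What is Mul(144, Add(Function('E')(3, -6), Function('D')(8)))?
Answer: -468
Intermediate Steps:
Function('D')(f) = Rational(-1, 4) (Function('D')(f) = Mul(Rational(-1, 4), Mul(f, Pow(f, -1))) = Mul(Rational(-1, 4), 1) = Rational(-1, 4))
Mul(144, Add(Function('E')(3, -6), Function('D')(8))) = Mul(144, Add(Add(3, -6), Rational(-1, 4))) = Mul(144, Add(-3, Rational(-1, 4))) = Mul(144, Rational(-13, 4)) = -468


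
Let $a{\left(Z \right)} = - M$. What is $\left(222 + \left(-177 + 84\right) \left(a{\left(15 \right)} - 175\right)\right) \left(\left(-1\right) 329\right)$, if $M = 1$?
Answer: $-5458110$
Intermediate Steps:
$a{\left(Z \right)} = -1$ ($a{\left(Z \right)} = \left(-1\right) 1 = -1$)
$\left(222 + \left(-177 + 84\right) \left(a{\left(15 \right)} - 175\right)\right) \left(\left(-1\right) 329\right) = \left(222 + \left(-177 + 84\right) \left(-1 - 175\right)\right) \left(\left(-1\right) 329\right) = \left(222 - -16368\right) \left(-329\right) = \left(222 + 16368\right) \left(-329\right) = 16590 \left(-329\right) = -5458110$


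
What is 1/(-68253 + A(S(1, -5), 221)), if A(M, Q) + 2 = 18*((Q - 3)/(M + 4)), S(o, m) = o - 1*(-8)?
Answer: -13/883391 ≈ -1.4716e-5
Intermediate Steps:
S(o, m) = 8 + o (S(o, m) = o + 8 = 8 + o)
A(M, Q) = -2 + 18*(-3 + Q)/(4 + M) (A(M, Q) = -2 + 18*((Q - 3)/(M + 4)) = -2 + 18*((-3 + Q)/(4 + M)) = -2 + 18*(-3 + Q)/(4 + M))
1/(-68253 + A(S(1, -5), 221)) = 1/(-68253 + 2*(-31 - (8 + 1) + 9*221)/(4 + (8 + 1))) = 1/(-68253 + 2*(-31 - 1*9 + 1989)/(4 + 9)) = 1/(-68253 + 2*(-31 - 9 + 1989)/13) = 1/(-68253 + 2*(1/13)*1949) = 1/(-68253 + 3898/13) = 1/(-883391/13) = -13/883391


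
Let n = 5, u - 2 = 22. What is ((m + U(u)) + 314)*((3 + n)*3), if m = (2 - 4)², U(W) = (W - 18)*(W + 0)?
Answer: 11088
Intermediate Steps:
u = 24 (u = 2 + 22 = 24)
U(W) = W*(-18 + W) (U(W) = (-18 + W)*W = W*(-18 + W))
m = 4 (m = (-2)² = 4)
((m + U(u)) + 314)*((3 + n)*3) = ((4 + 24*(-18 + 24)) + 314)*((3 + 5)*3) = ((4 + 24*6) + 314)*(8*3) = ((4 + 144) + 314)*24 = (148 + 314)*24 = 462*24 = 11088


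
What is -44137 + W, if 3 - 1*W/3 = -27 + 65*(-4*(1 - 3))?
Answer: -45607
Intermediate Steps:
W = -1470 (W = 9 - 3*(-27 + 65*(-4*(1 - 3))) = 9 - 3*(-27 + 65*(-4*(-2))) = 9 - 3*(-27 + 65*8) = 9 - 3*(-27 + 520) = 9 - 3*493 = 9 - 1479 = -1470)
-44137 + W = -44137 - 1470 = -45607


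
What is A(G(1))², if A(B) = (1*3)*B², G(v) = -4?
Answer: 2304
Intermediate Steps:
A(B) = 3*B²
A(G(1))² = (3*(-4)²)² = (3*16)² = 48² = 2304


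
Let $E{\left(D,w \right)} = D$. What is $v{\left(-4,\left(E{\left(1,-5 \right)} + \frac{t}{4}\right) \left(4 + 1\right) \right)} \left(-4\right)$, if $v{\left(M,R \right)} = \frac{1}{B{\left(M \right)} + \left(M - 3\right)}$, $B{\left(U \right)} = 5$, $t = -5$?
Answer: $2$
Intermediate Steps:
$v{\left(M,R \right)} = \frac{1}{2 + M}$ ($v{\left(M,R \right)} = \frac{1}{5 + \left(M - 3\right)} = \frac{1}{5 + \left(-3 + M\right)} = \frac{1}{2 + M}$)
$v{\left(-4,\left(E{\left(1,-5 \right)} + \frac{t}{4}\right) \left(4 + 1\right) \right)} \left(-4\right) = \frac{1}{2 - 4} \left(-4\right) = \frac{1}{-2} \left(-4\right) = \left(- \frac{1}{2}\right) \left(-4\right) = 2$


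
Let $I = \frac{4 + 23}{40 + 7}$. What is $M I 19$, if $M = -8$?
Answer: $- \frac{4104}{47} \approx -87.319$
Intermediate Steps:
$I = \frac{27}{47} \approx 0.57447$
$M I 19 = \left(-8\right) \frac{27}{47} \cdot 19 = \left(- \frac{216}{47}\right) 19 = - \frac{4104}{47}$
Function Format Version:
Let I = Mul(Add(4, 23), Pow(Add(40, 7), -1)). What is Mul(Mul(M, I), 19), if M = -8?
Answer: Rational(-4104, 47) ≈ -87.319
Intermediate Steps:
I = Rational(27, 47) (I = Mul(27, Pow(47, -1)) = Mul(27, Rational(1, 47)) = Rational(27, 47) ≈ 0.57447)
Mul(Mul(M, I), 19) = Mul(Mul(-8, Rational(27, 47)), 19) = Mul(Rational(-216, 47), 19) = Rational(-4104, 47)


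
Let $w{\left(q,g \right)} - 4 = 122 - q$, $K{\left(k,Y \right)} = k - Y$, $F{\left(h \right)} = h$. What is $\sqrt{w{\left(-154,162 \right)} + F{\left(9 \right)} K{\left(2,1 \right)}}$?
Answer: $17$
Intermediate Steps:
$w{\left(q,g \right)} = 126 - q$ ($w{\left(q,g \right)} = 4 - \left(-122 + q\right) = 126 - q$)
$\sqrt{w{\left(-154,162 \right)} + F{\left(9 \right)} K{\left(2,1 \right)}} = \sqrt{\left(126 - -154\right) + 9 \left(2 - 1\right)} = \sqrt{\left(126 + 154\right) + 9 \left(2 - 1\right)} = \sqrt{280 + 9 \cdot 1} = \sqrt{280 + 9} = \sqrt{289} = 17$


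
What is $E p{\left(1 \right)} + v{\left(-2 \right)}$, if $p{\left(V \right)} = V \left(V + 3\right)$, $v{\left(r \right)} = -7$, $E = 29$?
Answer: $109$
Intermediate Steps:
$p{\left(V \right)} = V \left(3 + V\right)$
$E p{\left(1 \right)} + v{\left(-2 \right)} = 29 \cdot 1 \left(3 + 1\right) - 7 = 29 \cdot 1 \cdot 4 - 7 = 29 \cdot 4 - 7 = 116 - 7 = 109$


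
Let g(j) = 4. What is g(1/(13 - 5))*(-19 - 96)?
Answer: -460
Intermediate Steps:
g(1/(13 - 5))*(-19 - 96) = 4*(-19 - 96) = 4*(-115) = -460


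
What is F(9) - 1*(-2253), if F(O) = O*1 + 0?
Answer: 2262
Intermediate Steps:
F(O) = O (F(O) = O + 0 = O)
F(9) - 1*(-2253) = 9 - 1*(-2253) = 9 + 2253 = 2262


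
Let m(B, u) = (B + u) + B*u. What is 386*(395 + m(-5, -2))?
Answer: 153628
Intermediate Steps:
m(B, u) = B + u + B*u
386*(395 + m(-5, -2)) = 386*(395 + (-5 - 2 - 5*(-2))) = 386*(395 + (-5 - 2 + 10)) = 386*(395 + 3) = 386*398 = 153628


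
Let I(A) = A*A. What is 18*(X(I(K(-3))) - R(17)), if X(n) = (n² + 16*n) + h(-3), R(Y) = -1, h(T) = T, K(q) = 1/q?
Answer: -34/9 ≈ -3.7778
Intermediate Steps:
I(A) = A²
X(n) = -3 + n² + 16*n (X(n) = (n² + 16*n) - 3 = -3 + n² + 16*n)
18*(X(I(K(-3))) - R(17)) = 18*((-3 + ((1/(-3))²)² + 16*(1/(-3))²) - 1*(-1)) = 18*((-3 + ((-⅓)²)² + 16*(-⅓)²) + 1) = 18*((-3 + (⅑)² + 16*(⅑)) + 1) = 18*((-3 + 1/81 + 16/9) + 1) = 18*(-98/81 + 1) = 18*(-17/81) = -34/9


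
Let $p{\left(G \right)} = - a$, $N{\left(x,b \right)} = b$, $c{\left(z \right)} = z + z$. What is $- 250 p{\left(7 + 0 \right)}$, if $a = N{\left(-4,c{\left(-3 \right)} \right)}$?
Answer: $-1500$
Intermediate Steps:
$c{\left(z \right)} = 2 z$
$a = -6$ ($a = 2 \left(-3\right) = -6$)
$p{\left(G \right)} = 6$ ($p{\left(G \right)} = \left(-1\right) \left(-6\right) = 6$)
$- 250 p{\left(7 + 0 \right)} = \left(-250\right) 6 = -1500$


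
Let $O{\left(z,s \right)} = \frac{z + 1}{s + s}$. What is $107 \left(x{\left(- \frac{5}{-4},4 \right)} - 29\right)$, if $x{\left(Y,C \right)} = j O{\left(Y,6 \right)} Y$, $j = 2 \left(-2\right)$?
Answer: $- \frac{51253}{16} \approx -3203.3$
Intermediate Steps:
$j = -4$
$O{\left(z,s \right)} = \frac{1 + z}{2 s}$
$x{\left(Y,C \right)} = Y \left(- \frac{1}{3} - \frac{Y}{3}\right)$ ($x{\left(Y,C \right)} = - 4 \frac{1 + Y}{2 \cdot 6} Y = - 4 \cdot \frac{1}{2} \cdot \frac{1}{6} \left(1 + Y\right) Y = - 4 \left(\frac{1}{12} + \frac{Y}{12}\right) Y = \left(- \frac{1}{3} - \frac{Y}{3}\right) Y = Y \left(- \frac{1}{3} - \frac{Y}{3}\right)$)
$107 \left(x{\left(- \frac{5}{-4},4 \right)} - 29\right) = 107 \left(- \frac{- \frac{5}{-4} \left(1 - \frac{5}{-4}\right)}{3} - 29\right) = 107 \left(- \frac{\left(-5\right) \left(- \frac{1}{4}\right) \left(1 - - \frac{5}{4}\right)}{3} - 29\right) = 107 \left(\left(- \frac{1}{3}\right) \frac{5}{4} \left(1 + \frac{5}{4}\right) - 29\right) = 107 \left(\left(- \frac{1}{3}\right) \frac{5}{4} \cdot \frac{9}{4} - 29\right) = 107 \left(- \frac{15}{16} - 29\right) = 107 \left(- \frac{479}{16}\right) = - \frac{51253}{16}$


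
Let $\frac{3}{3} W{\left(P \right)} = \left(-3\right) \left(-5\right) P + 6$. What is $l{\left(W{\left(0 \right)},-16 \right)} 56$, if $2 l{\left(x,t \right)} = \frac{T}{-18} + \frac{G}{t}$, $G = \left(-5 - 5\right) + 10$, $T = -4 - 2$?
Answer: $\frac{28}{3} \approx 9.3333$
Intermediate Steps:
$T = -6$
$W{\left(P \right)} = 6 + 15 P$ ($W{\left(P \right)} = \left(-3\right) \left(-5\right) P + 6 = 15 P + 6 = 6 + 15 P$)
$G = 0$ ($G = \left(-5 - 5\right) + 10 = -10 + 10 = 0$)
$l{\left(x,t \right)} = \frac{1}{6}$ ($l{\left(x,t \right)} = \frac{- \frac{6}{-18} + \frac{0}{t}}{2} = \frac{\left(-6\right) \left(- \frac{1}{18}\right) + 0}{2} = \frac{\frac{1}{3} + 0}{2} = \frac{1}{2} \cdot \frac{1}{3} = \frac{1}{6}$)
$l{\left(W{\left(0 \right)},-16 \right)} 56 = \frac{1}{6} \cdot 56 = \frac{28}{3}$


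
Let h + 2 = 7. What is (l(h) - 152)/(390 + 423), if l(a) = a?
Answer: -49/271 ≈ -0.18081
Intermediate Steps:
h = 5 (h = -2 + 7 = 5)
(l(h) - 152)/(390 + 423) = (5 - 152)/(390 + 423) = -147/813 = -147*1/813 = -49/271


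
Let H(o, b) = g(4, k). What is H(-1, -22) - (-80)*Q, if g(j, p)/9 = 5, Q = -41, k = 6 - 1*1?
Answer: -3235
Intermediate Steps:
k = 5 (k = 6 - 1 = 5)
g(j, p) = 45 (g(j, p) = 9*5 = 45)
H(o, b) = 45
H(-1, -22) - (-80)*Q = 45 - (-80)*(-41) = 45 - 40*82 = 45 - 3280 = -3235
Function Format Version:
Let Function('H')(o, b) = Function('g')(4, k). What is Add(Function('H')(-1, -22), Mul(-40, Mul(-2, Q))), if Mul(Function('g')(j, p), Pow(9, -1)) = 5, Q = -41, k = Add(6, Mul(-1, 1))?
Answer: -3235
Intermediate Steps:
k = 5 (k = Add(6, -1) = 5)
Function('g')(j, p) = 45 (Function('g')(j, p) = Mul(9, 5) = 45)
Function('H')(o, b) = 45
Add(Function('H')(-1, -22), Mul(-40, Mul(-2, Q))) = Add(45, Mul(-40, Mul(-2, -41))) = Add(45, Mul(-40, 82)) = Add(45, -3280) = -3235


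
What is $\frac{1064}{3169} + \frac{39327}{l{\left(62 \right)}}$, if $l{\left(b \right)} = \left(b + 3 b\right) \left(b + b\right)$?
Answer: $\frac{157347391}{97453088} \approx 1.6146$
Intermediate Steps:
$l{\left(b \right)} = 8 b^{2}$ ($l{\left(b \right)} = 4 b 2 b = 8 b^{2}$)
$\frac{1064}{3169} + \frac{39327}{l{\left(62 \right)}} = \frac{1064}{3169} + \frac{39327}{8 \cdot 62^{2}} = 1064 \cdot \frac{1}{3169} + \frac{39327}{8 \cdot 3844} = \frac{1064}{3169} + \frac{39327}{30752} = \frac{157347391}{97453088}$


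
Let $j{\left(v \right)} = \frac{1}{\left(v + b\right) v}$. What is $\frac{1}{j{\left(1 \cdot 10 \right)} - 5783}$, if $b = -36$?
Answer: $- \frac{260}{1503581} \approx -0.00017292$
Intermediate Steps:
$j{\left(v \right)} = \frac{1}{v \left(-36 + v\right)}$ ($j{\left(v \right)} = \frac{1}{\left(v - 36\right) v} = \frac{1}{\left(-36 + v\right) v} = \frac{1}{v \left(-36 + v\right)}$)
$\frac{1}{j{\left(1 \cdot 10 \right)} - 5783} = \frac{1}{\frac{1}{1 \cdot 10 \left(-36 + 1 \cdot 10\right)} - 5783} = \frac{1}{\frac{1}{10 \left(-36 + 10\right)} - 5783} = \frac{1}{\frac{1}{10 \left(-26\right)} - 5783} = \frac{1}{\frac{1}{10} \left(- \frac{1}{26}\right) - 5783} = \frac{1}{- \frac{1}{260} - 5783} = \frac{1}{- \frac{1503581}{260}} = - \frac{260}{1503581}$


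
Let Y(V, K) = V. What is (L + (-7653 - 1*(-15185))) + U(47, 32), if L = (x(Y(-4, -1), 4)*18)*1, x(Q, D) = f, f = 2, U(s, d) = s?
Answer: 7615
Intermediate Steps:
x(Q, D) = 2
L = 36 (L = (2*18)*1 = 36*1 = 36)
(L + (-7653 - 1*(-15185))) + U(47, 32) = (36 + (-7653 - 1*(-15185))) + 47 = (36 + (-7653 + 15185)) + 47 = (36 + 7532) + 47 = 7568 + 47 = 7615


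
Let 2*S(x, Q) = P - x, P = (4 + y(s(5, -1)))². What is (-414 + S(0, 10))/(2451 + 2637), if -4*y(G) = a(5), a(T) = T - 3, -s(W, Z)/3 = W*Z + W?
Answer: -3263/40704 ≈ -0.080164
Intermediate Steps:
s(W, Z) = -3*W - 3*W*Z (s(W, Z) = -3*(W*Z + W) = -3*(W + W*Z) = -3*W - 3*W*Z)
a(T) = -3 + T
y(G) = -½ (y(G) = -(-3 + 5)/4 = -¼*2 = -½)
P = 49/4 (P = (4 - ½)² = (7/2)² = 49/4 ≈ 12.250)
S(x, Q) = 49/8 - x/2 (S(x, Q) = (49/4 - x)/2 = 49/8 - x/2)
(-414 + S(0, 10))/(2451 + 2637) = (-414 + (49/8 - ½*0))/(2451 + 2637) = (-414 + (49/8 + 0))/5088 = (-414 + 49/8)*(1/5088) = -3263/8*1/5088 = -3263/40704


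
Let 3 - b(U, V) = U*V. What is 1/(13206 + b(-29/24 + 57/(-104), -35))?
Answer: 78/1025507 ≈ 7.6060e-5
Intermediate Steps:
b(U, V) = 3 - U*V
1/(13206 + b(-29/24 + 57/(-104), -35)) = 1/(13206 + (3 - 1*(-29/24 + 57/(-104))*(-35))) = 1/(13206 + (3 - 1*(-29*1/24 + 57*(-1/104))*(-35))) = 1/(13206 + (3 - 1*(-29/24 - 57/104)*(-35))) = 1/(13206 + (3 - 1*(-137/78)*(-35))) = 1/(13206 + (3 - 4795/78)) = 1/(13206 - 4561/78) = 1/(1025507/78) = 78/1025507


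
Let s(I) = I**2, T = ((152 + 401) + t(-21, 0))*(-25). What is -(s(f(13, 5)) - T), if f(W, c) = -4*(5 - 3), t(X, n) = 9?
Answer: -14114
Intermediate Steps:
f(W, c) = -8 (f(W, c) = -4*2 = -8)
T = -14050 (T = ((152 + 401) + 9)*(-25) = (553 + 9)*(-25) = 562*(-25) = -14050)
-(s(f(13, 5)) - T) = -((-8)**2 - 1*(-14050)) = -(64 + 14050) = -1*14114 = -14114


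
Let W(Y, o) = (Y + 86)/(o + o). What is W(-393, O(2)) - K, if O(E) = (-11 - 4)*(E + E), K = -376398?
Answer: 45168067/120 ≈ 3.7640e+5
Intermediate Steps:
O(E) = -30*E
W(Y, o) = (86 + Y)/(2*o) (W(Y, o) = (86 + Y)/((2*o)) = (86 + Y)*(1/(2*o)) = (86 + Y)/(2*o))
W(-393, O(2)) - K = (86 - 393)/(2*((-30*2))) - 1*(-376398) = (1/2)*(-307)/(-60) + 376398 = (1/2)*(-1/60)*(-307) + 376398 = 307/120 + 376398 = 45168067/120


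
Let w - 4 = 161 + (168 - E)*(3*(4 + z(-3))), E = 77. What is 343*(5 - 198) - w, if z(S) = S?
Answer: -66637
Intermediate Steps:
w = 438 (w = 4 + (161 + (168 - 1*77)*(3*(4 - 3))) = 4 + (161 + (168 - 77)*(3*1)) = 4 + (161 + 91*3) = 4 + (161 + 273) = 4 + 434 = 438)
343*(5 - 198) - w = 343*(5 - 198) - 1*438 = 343*(-193) - 438 = -66199 - 438 = -66637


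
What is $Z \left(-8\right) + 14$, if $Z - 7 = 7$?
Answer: $-98$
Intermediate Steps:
$Z = 14$ ($Z = 7 + 7 = 14$)
$Z \left(-8\right) + 14 = 14 \left(-8\right) + 14 = -112 + 14 = -98$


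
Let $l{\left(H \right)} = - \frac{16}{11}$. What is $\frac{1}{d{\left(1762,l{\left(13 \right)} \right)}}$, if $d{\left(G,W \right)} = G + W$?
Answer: $\frac{11}{19366} \approx 0.00056801$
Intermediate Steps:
$l{\left(H \right)} = - \frac{16}{11}$ ($l{\left(H \right)} = \left(-16\right) \frac{1}{11} = - \frac{16}{11}$)
$\frac{1}{d{\left(1762,l{\left(13 \right)} \right)}} = \frac{1}{1762 - \frac{16}{11}} = \frac{1}{\frac{19366}{11}} = \frac{11}{19366}$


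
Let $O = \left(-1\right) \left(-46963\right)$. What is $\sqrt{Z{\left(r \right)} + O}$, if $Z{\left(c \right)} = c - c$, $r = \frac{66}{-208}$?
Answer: $\sqrt{46963} \approx 216.71$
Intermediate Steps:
$r = - \frac{33}{104}$ ($r = 66 \left(- \frac{1}{208}\right) = - \frac{33}{104} \approx -0.31731$)
$Z{\left(c \right)} = 0$
$O = 46963$
$\sqrt{Z{\left(r \right)} + O} = \sqrt{0 + 46963} = \sqrt{46963}$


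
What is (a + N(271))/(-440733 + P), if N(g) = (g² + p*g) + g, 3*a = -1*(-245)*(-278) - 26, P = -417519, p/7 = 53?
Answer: -151541/858252 ≈ -0.17657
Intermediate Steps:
p = 371 (p = 7*53 = 371)
a = -22712 (a = (-1*(-245)*(-278) - 26)/3 = (245*(-278) - 26)/3 = (-68110 - 26)/3 = (⅓)*(-68136) = -22712)
N(g) = g² + 372*g (N(g) = (g² + 371*g) + g = g² + 372*g)
(a + N(271))/(-440733 + P) = (-22712 + 271*(372 + 271))/(-440733 - 417519) = (-22712 + 271*643)/(-858252) = (-22712 + 174253)*(-1/858252) = 151541*(-1/858252) = -151541/858252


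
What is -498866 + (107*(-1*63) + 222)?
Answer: -505385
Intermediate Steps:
-498866 + (107*(-1*63) + 222) = -498866 + (107*(-63) + 222) = -498866 + (-6741 + 222) = -498866 - 6519 = -505385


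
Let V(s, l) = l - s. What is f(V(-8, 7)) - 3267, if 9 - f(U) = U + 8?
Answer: -3281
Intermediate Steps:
f(U) = 1 - U (f(U) = 9 - (U + 8) = 9 - (8 + U) = 9 + (-8 - U) = 1 - U)
f(V(-8, 7)) - 3267 = (1 - (7 - 1*(-8))) - 3267 = (1 - (7 + 8)) - 3267 = (1 - 1*15) - 3267 = (1 - 15) - 3267 = -14 - 3267 = -3281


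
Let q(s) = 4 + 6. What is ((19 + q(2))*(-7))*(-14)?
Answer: 2842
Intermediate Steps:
q(s) = 10
((19 + q(2))*(-7))*(-14) = ((19 + 10)*(-7))*(-14) = (29*(-7))*(-14) = -203*(-14) = 2842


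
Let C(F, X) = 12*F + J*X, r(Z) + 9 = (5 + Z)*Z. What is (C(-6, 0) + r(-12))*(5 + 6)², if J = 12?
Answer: 363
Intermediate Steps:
r(Z) = -9 + Z*(5 + Z) (r(Z) = -9 + (5 + Z)*Z = -9 + Z*(5 + Z))
C(F, X) = 12*F + 12*X
(C(-6, 0) + r(-12))*(5 + 6)² = ((12*(-6) + 12*0) + (-9 + (-12)² + 5*(-12)))*(5 + 6)² = ((-72 + 0) + (-9 + 144 - 60))*11² = (-72 + 75)*121 = 3*121 = 363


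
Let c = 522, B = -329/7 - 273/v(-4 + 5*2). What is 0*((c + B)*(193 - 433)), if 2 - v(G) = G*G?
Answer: 0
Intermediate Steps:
v(G) = 2 - G**2 (v(G) = 2 - G*G = 2 - G**2)
B = -1325/34 (B = -329/7 - 273/(2 - (-4 + 5*2)**2) = -329*1/7 - 273/(2 - (-4 + 10)**2) = -47 - 273/(2 - 1*6**2) = -47 - 273/(2 - 1*36) = -47 - 273/(2 - 36) = -47 - 273/(-34) = -47 - 273*(-1/34) = -47 + 273/34 = -1325/34 ≈ -38.971)
0*((c + B)*(193 - 433)) = 0*((522 - 1325/34)*(193 - 433)) = 0*((16423/34)*(-240)) = 0*(-1970760/17) = 0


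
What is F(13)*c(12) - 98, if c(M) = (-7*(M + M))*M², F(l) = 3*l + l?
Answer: -1258082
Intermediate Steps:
F(l) = 4*l
c(M) = -14*M³ (c(M) = (-14*M)*M² = -14*M³)
F(13)*c(12) - 98 = (4*13)*(-14*12³) - 98 = 52*(-14*1728) - 98 = 52*(-24192) - 98 = -1257984 - 98 = -1258082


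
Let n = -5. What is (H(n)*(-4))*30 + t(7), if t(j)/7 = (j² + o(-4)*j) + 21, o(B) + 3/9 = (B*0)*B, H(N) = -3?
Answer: 2501/3 ≈ 833.67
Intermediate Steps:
o(B) = -⅓ (o(B) = -⅓ + (B*0)*B = -⅓ + 0*B = -⅓ + 0 = -⅓)
t(j) = 147 + 7*j² - 7*j/3 (t(j) = 7*((j² - j/3) + 21) = 7*(21 + j² - j/3) = 147 + 7*j² - 7*j/3)
(H(n)*(-4))*30 + t(7) = -3*(-4)*30 + (147 + 7*7² - 7/3*7) = 12*30 + (147 + 7*49 - 49/3) = 360 + (147 + 343 - 49/3) = 360 + 1421/3 = 2501/3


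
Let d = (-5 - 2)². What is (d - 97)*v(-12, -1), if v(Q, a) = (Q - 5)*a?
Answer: -816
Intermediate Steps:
v(Q, a) = a*(-5 + Q) (v(Q, a) = (-5 + Q)*a = a*(-5 + Q))
d = 49 (d = (-7)² = 49)
(d - 97)*v(-12, -1) = (49 - 97)*(-(-5 - 12)) = -(-48)*(-17) = -48*17 = -816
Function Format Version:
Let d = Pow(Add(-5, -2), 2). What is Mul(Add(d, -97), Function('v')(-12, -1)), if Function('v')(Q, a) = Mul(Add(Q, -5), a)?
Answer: -816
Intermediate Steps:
Function('v')(Q, a) = Mul(a, Add(-5, Q)) (Function('v')(Q, a) = Mul(Add(-5, Q), a) = Mul(a, Add(-5, Q)))
d = 49 (d = Pow(-7, 2) = 49)
Mul(Add(d, -97), Function('v')(-12, -1)) = Mul(Add(49, -97), Mul(-1, Add(-5, -12))) = Mul(-48, Mul(-1, -17)) = Mul(-48, 17) = -816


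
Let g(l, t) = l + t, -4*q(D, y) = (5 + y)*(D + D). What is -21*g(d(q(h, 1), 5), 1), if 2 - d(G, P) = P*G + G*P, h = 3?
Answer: -1953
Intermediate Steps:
q(D, y) = -D*(5 + y)/2 (q(D, y) = -(5 + y)*(D + D)/4 = -(5 + y)*2*D/4 = -D*(5 + y)/2)
d(G, P) = 2 - 2*G*P (d(G, P) = 2 - (P*G + G*P) = 2 - (G*P + G*P) = 2 - 2*G*P)
-21*g(d(q(h, 1), 5), 1) = -21*((2 - 2*(-½*3*(5 + 1))*5) + 1) = -21*((2 - 2*(-½*3*6)*5) + 1) = -21*((2 - 2*(-9)*5) + 1) = -21*((2 + 90) + 1) = -21*(92 + 1) = -21*93 = -1953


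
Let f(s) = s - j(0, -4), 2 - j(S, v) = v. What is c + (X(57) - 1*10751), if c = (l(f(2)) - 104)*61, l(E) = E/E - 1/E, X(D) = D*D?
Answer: -55079/4 ≈ -13770.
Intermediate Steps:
j(S, v) = 2 - v
X(D) = D**2
f(s) = -6 + s (f(s) = s - (2 - 1*(-4)) = s - (2 + 4) = s - 1*6 = s - 6 = -6 + s)
l(E) = 1 - 1/E
c = -25071/4 (c = ((-1 + (-6 + 2))/(-6 + 2) - 104)*61 = ((-1 - 4)/(-4) - 104)*61 = (-1/4*(-5) - 104)*61 = (5/4 - 104)*61 = -411/4*61 = -25071/4 ≈ -6267.8)
c + (X(57) - 1*10751) = -25071/4 + (57**2 - 1*10751) = -25071/4 + (3249 - 10751) = -25071/4 - 7502 = -55079/4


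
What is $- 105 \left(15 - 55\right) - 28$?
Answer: $4172$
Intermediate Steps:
$- 105 \left(15 - 55\right) - 28 = \left(-105\right) \left(-40\right) - 28 = 4200 - 28 = 4172$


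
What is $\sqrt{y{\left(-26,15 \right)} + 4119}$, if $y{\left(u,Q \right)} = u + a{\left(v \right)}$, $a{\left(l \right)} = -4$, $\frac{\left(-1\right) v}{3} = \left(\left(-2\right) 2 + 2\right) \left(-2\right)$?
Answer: $\sqrt{4089} \approx 63.945$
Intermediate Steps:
$v = -12$ ($v = - 3 \left(\left(-2\right) 2 + 2\right) \left(-2\right) = - 3 \left(-4 + 2\right) \left(-2\right) = - 3 \left(\left(-2\right) \left(-2\right)\right) = \left(-3\right) 4 = -12$)
$y{\left(u,Q \right)} = -4 + u$ ($y{\left(u,Q \right)} = u - 4 = -4 + u$)
$\sqrt{y{\left(-26,15 \right)} + 4119} = \sqrt{\left(-4 - 26\right) + 4119} = \sqrt{-30 + 4119} = \sqrt{4089}$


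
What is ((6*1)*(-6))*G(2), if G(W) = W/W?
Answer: -36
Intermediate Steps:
G(W) = 1
((6*1)*(-6))*G(2) = ((6*1)*(-6))*1 = (6*(-6))*1 = -36*1 = -36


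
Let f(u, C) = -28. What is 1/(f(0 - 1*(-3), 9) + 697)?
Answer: 1/669 ≈ 0.0014948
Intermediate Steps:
1/(f(0 - 1*(-3), 9) + 697) = 1/(-28 + 697) = 1/669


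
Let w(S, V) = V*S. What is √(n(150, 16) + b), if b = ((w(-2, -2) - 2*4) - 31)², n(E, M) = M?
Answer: √1241 ≈ 35.228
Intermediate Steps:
w(S, V) = S*V
b = 1225 (b = ((-2*(-2) - 2*4) - 31)² = ((4 - 8) - 31)² = (-4 - 31)² = (-35)² = 1225)
√(n(150, 16) + b) = √(16 + 1225) = √1241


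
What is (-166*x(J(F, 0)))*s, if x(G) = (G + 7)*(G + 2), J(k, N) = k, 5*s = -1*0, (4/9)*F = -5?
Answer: 0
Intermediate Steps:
F = -45/4 (F = (9/4)*(-5) = -45/4 ≈ -11.250)
s = 0 (s = (-1*0)/5 = (⅕)*0 = 0)
x(G) = (2 + G)*(7 + G) (x(G) = (7 + G)*(2 + G) = (2 + G)*(7 + G))
(-166*x(J(F, 0)))*s = -166*(14 + (-45/4)² + 9*(-45/4))*0 = -166*(14 + 2025/16 - 405/4)*0 = -166*629/16*0 = -52207/8*0 = 0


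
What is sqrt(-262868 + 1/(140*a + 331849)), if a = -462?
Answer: I*sqrt(18763327145033779)/267169 ≈ 512.71*I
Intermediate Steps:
sqrt(-262868 + 1/(140*a + 331849)) = sqrt(-262868 + 1/(140*(-462) + 331849)) = sqrt(-262868 + 1/(-64680 + 331849)) = sqrt(-262868 + 1/267169) = sqrt(-70230180691/267169) = I*sqrt(18763327145033779)/267169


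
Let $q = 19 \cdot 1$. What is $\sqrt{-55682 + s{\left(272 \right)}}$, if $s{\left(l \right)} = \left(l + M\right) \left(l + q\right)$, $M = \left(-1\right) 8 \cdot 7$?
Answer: $\sqrt{7174} \approx 84.699$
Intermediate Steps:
$q = 19$
$M = -56$ ($M = \left(-8\right) 7 = -56$)
$s{\left(l \right)} = \left(-56 + l\right) \left(19 + l\right)$ ($s{\left(l \right)} = \left(l - 56\right) \left(l + 19\right) = \left(-56 + l\right) \left(19 + l\right)$)
$\sqrt{-55682 + s{\left(272 \right)}} = \sqrt{-55682 - \left(11128 - 73984\right)} = \sqrt{-55682 - -62856} = \sqrt{-55682 + 62856} = \sqrt{7174}$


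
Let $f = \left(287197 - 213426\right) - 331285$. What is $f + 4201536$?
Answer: $3944022$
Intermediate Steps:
$f = -257514$ ($f = 73771 - 331285 = -257514$)
$f + 4201536 = -257514 + 4201536 = 3944022$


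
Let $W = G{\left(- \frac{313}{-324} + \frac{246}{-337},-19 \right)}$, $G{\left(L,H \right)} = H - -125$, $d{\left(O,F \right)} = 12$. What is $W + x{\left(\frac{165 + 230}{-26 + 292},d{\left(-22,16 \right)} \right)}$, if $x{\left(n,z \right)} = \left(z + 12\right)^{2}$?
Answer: $682$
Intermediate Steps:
$G{\left(L,H \right)} = 125 + H$ ($G{\left(L,H \right)} = H + 125 = 125 + H$)
$x{\left(n,z \right)} = \left(12 + z\right)^{2}$
$W = 106$ ($W = 125 - 19 = 106$)
$W + x{\left(\frac{165 + 230}{-26 + 292},d{\left(-22,16 \right)} \right)} = 106 + \left(12 + 12\right)^{2} = 106 + 24^{2} = 106 + 576 = 682$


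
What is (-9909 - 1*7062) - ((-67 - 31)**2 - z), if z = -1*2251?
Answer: -28826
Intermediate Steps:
z = -2251
(-9909 - 1*7062) - ((-67 - 31)**2 - z) = (-9909 - 1*7062) - ((-67 - 31)**2 - 1*(-2251)) = (-9909 - 7062) - ((-98)**2 + 2251) = -16971 - (9604 + 2251) = -16971 - 1*11855 = -16971 - 11855 = -28826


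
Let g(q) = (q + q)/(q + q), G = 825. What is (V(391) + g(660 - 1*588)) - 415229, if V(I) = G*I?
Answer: -92653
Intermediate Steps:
V(I) = 825*I
g(q) = 1 (g(q) = (2*q)/((2*q)) = (2*q)*(1/(2*q)) = 1)
(V(391) + g(660 - 1*588)) - 415229 = (825*391 + 1) - 415229 = (322575 + 1) - 415229 = 322576 - 415229 = -92653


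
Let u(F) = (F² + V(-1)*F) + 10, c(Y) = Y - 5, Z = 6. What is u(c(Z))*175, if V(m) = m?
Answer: 1750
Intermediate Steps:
c(Y) = -5 + Y
u(F) = 10 + F² - F (u(F) = (F² - F) + 10 = 10 + F² - F)
u(c(Z))*175 = (10 + (-5 + 6)² - (-5 + 6))*175 = (10 + 1² - 1*1)*175 = (10 + 1 - 1)*175 = 10*175 = 1750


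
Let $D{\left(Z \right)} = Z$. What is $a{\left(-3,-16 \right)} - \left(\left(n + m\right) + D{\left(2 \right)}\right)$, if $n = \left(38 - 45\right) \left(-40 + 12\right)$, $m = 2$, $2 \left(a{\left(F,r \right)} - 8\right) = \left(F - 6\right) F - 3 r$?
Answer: $- \frac{309}{2} \approx -154.5$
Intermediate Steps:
$a{\left(F,r \right)} = 8 - \frac{3 r}{2} + \frac{F \left(-6 + F\right)}{2}$ ($a{\left(F,r \right)} = 8 + \frac{\left(F - 6\right) F - 3 r}{2} = 8 + \frac{\left(-6 + F\right) F - 3 r}{2} = 8 + \frac{F \left(-6 + F\right) - 3 r}{2} = 8 + \frac{- 3 r + F \left(-6 + F\right)}{2} = 8 + \left(- \frac{3 r}{2} + \frac{F \left(-6 + F\right)}{2}\right) = 8 - \frac{3 r}{2} + \frac{F \left(-6 + F\right)}{2}$)
$n = 196$ ($n = \left(-7\right) \left(-28\right) = 196$)
$a{\left(-3,-16 \right)} - \left(\left(n + m\right) + D{\left(2 \right)}\right) = \left(8 + \frac{\left(-3\right)^{2}}{2} - -9 - -24\right) - \left(\left(196 + 2\right) + 2\right) = \left(8 + \frac{1}{2} \cdot 9 + 9 + 24\right) - \left(198 + 2\right) = \left(8 + \frac{9}{2} + 9 + 24\right) - 200 = \frac{91}{2} - 200 = - \frac{309}{2}$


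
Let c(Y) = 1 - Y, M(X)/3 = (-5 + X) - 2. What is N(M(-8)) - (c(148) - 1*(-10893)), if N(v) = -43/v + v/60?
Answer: -1934243/180 ≈ -10746.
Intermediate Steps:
M(X) = -21 + 3*X (M(X) = 3*((-5 + X) - 2) = 3*(-7 + X) = -21 + 3*X)
N(v) = -43/v + v/60 (N(v) = -43/v + v*(1/60) = -43/v + v/60)
N(M(-8)) - (c(148) - 1*(-10893)) = (-43/(-21 + 3*(-8)) + (-21 + 3*(-8))/60) - ((1 - 1*148) - 1*(-10893)) = (-43/(-21 - 24) + (-21 - 24)/60) - ((1 - 148) + 10893) = (-43/(-45) + (1/60)*(-45)) - (-147 + 10893) = (-43*(-1/45) - 3/4) - 1*10746 = (43/45 - 3/4) - 10746 = 37/180 - 10746 = -1934243/180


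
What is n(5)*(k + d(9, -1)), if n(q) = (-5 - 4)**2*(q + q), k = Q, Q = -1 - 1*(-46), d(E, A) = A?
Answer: 35640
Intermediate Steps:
Q = 45 (Q = -1 + 46 = 45)
k = 45
n(q) = 162*q (n(q) = (-9)**2*(2*q) = 81*(2*q) = 162*q)
n(5)*(k + d(9, -1)) = (162*5)*(45 - 1) = 810*44 = 35640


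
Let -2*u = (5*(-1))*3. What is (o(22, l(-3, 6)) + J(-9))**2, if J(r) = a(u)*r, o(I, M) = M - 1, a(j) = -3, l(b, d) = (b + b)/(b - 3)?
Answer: 729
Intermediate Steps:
l(b, d) = 2*b/(-3 + b) (l(b, d) = (2*b)/(-3 + b) = 2*b/(-3 + b))
u = 15/2 (u = -5*(-1)*3/2 = -(-5)*3/2 = -1/2*(-15) = 15/2 ≈ 7.5000)
o(I, M) = -1 + M
J(r) = -3*r
(o(22, l(-3, 6)) + J(-9))**2 = ((-1 + 2*(-3)/(-3 - 3)) - 3*(-9))**2 = ((-1 + 2*(-3)/(-6)) + 27)**2 = ((-1 + 2*(-3)*(-1/6)) + 27)**2 = ((-1 + 1) + 27)**2 = (0 + 27)**2 = 27**2 = 729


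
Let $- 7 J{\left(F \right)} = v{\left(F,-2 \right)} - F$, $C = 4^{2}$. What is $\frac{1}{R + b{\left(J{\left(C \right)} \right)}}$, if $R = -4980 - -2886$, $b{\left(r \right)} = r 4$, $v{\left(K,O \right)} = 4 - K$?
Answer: $- \frac{1}{2078} \approx -0.00048123$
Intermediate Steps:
$C = 16$
$J{\left(F \right)} = - \frac{4}{7} + \frac{2 F}{7}$ ($J{\left(F \right)} = - \frac{\left(4 - F\right) - F}{7} = - \frac{4 - 2 F}{7} = - \frac{4}{7} + \frac{2 F}{7}$)
$b{\left(r \right)} = 4 r$
$R = -2094$ ($R = -4980 + 2886 = -2094$)
$\frac{1}{R + b{\left(J{\left(C \right)} \right)}} = \frac{1}{-2094 + 4 \left(- \frac{4}{7} + \frac{2}{7} \cdot 16\right)} = \frac{1}{-2094 + 4 \left(- \frac{4}{7} + \frac{32}{7}\right)} = \frac{1}{-2094 + 4 \cdot 4} = \frac{1}{-2094 + 16} = \frac{1}{-2078} = - \frac{1}{2078}$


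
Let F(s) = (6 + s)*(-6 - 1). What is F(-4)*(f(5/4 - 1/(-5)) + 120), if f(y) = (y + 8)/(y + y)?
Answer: -50043/29 ≈ -1725.6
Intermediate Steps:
F(s) = -42 - 7*s (F(s) = (6 + s)*(-7) = -42 - 7*s)
f(y) = (8 + y)/(2*y) (f(y) = (8 + y)/((2*y)) = (8 + y)*(1/(2*y)) = (8 + y)/(2*y))
F(-4)*(f(5/4 - 1/(-5)) + 120) = (-42 - 7*(-4))*((8 + (5/4 - 1/(-5)))/(2*(5/4 - 1/(-5))) + 120) = (-42 + 28)*((8 + (5*(¼) - 1*(-⅕)))/(2*(5*(¼) - 1*(-⅕))) + 120) = -14*((8 + (5/4 + ⅕))/(2*(5/4 + ⅕)) + 120) = -14*((8 + 29/20)/(2*(29/20)) + 120) = -14*((½)*(20/29)*(189/20) + 120) = -14*(189/58 + 120) = -14*7149/58 = -50043/29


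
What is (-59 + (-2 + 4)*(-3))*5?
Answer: -325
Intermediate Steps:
(-59 + (-2 + 4)*(-3))*5 = (-59 + 2*(-3))*5 = (-59 - 6)*5 = -65*5 = -325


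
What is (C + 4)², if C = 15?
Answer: 361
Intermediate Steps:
(C + 4)² = (15 + 4)² = 19² = 361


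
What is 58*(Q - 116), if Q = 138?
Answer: 1276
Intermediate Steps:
58*(Q - 116) = 58*(138 - 116) = 58*22 = 1276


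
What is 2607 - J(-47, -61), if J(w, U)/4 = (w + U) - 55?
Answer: 3259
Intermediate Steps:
J(w, U) = -220 + 4*U + 4*w (J(w, U) = 4*((w + U) - 55) = 4*((U + w) - 55) = 4*(-55 + U + w) = -220 + 4*U + 4*w)
2607 - J(-47, -61) = 2607 - (-220 + 4*(-61) + 4*(-47)) = 2607 - (-220 - 244 - 188) = 2607 - 1*(-652) = 2607 + 652 = 3259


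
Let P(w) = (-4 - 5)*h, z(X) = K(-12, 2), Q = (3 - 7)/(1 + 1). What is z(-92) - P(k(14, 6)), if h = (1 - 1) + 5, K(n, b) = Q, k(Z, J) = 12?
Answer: 43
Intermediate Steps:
Q = -2 (Q = -4/2 = -4*1/2 = -2)
K(n, b) = -2
z(X) = -2
h = 5 (h = 0 + 5 = 5)
P(w) = -45 (P(w) = (-4 - 5)*5 = -9*5 = -45)
z(-92) - P(k(14, 6)) = -2 - 1*(-45) = -2 + 45 = 43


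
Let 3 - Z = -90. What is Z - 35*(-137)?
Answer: 4888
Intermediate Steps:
Z = 93 (Z = 3 - 1*(-90) = 3 + 90 = 93)
Z - 35*(-137) = 93 - 35*(-137) = 93 + 4795 = 4888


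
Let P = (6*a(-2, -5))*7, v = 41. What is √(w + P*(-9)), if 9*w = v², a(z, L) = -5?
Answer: √18691/3 ≈ 45.572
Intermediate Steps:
w = 1681/9 (w = (⅑)*41² = (⅑)*1681 = 1681/9 ≈ 186.78)
P = -210 (P = (6*(-5))*7 = -30*7 = -210)
√(w + P*(-9)) = √(1681/9 - 210*(-9)) = √(1681/9 + 1890) = √(18691/9) = √18691/3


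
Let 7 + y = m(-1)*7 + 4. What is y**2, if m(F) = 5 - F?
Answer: 1521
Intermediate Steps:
y = 39 (y = -7 + ((5 - 1*(-1))*7 + 4) = -7 + ((5 + 1)*7 + 4) = -7 + (6*7 + 4) = -7 + (42 + 4) = -7 + 46 = 39)
y**2 = 39**2 = 1521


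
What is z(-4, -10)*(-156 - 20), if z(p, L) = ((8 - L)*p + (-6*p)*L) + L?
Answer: 56672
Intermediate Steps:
z(p, L) = L + p*(8 - L) - 6*L*p (z(p, L) = (p*(8 - L) - 6*L*p) + L = L + p*(8 - L) - 6*L*p)
z(-4, -10)*(-156 - 20) = (-10 + 8*(-4) - 7*(-10)*(-4))*(-156 - 20) = (-10 - 32 - 280)*(-176) = -322*(-176) = 56672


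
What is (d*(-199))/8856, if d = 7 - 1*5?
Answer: -199/4428 ≈ -0.044941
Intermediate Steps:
d = 2 (d = 7 - 5 = 2)
(d*(-199))/8856 = (2*(-199))/8856 = -398*1/8856 = -199/4428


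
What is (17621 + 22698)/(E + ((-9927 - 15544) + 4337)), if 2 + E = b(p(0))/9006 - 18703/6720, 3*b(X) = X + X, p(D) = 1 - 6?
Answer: -1220059391040/639662972569 ≈ -1.9073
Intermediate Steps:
p(D) = -5
b(X) = 2*X/3 (b(X) = (X + X)/3 = (2*X)/3 = 2*X/3)
E = -144751129/30260160 (E = -2 + (((⅔)*(-5))/9006 - 18703/6720) = -2 + (-10/3*1/9006 - 18703*1/6720) = -2 + (-5/13509 - 18703/6720) = -2 - 84230809/30260160 = -144751129/30260160 ≈ -4.7836)
(17621 + 22698)/(E + ((-9927 - 15544) + 4337)) = (17621 + 22698)/(-144751129/30260160 + ((-9927 - 15544) + 4337)) = 40319/(-144751129/30260160 + (-25471 + 4337)) = 40319/(-144751129/30260160 - 21134) = 40319/(-639662972569/30260160) = 40319*(-30260160/639662972569) = -1220059391040/639662972569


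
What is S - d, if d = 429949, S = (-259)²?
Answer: -362868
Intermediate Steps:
S = 67081
S - d = 67081 - 1*429949 = 67081 - 429949 = -362868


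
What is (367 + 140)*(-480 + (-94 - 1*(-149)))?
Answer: -215475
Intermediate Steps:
(367 + 140)*(-480 + (-94 - 1*(-149))) = 507*(-480 + (-94 + 149)) = 507*(-480 + 55) = 507*(-425) = -215475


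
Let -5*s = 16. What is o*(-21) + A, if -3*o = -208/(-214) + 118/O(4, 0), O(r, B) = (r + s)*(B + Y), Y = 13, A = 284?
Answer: 1029971/2782 ≈ 370.23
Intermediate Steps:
s = -16/5 (s = -1/5*16 = -16/5 ≈ -3.2000)
O(r, B) = (13 + B)*(-16/5 + r) (O(r, B) = (r - 16/5)*(B + 13) = (-16/5 + r)*(13 + B) = (13 + B)*(-16/5 + r))
o = -11423/2782 (o = -(-208/(-214) + 118/(-208/5 + 13*4 - 16/5*0 + 0*4))/3 = -(-208*(-1/214) + 118/(-208/5 + 52 + 0 + 0))/3 = -(104/107 + 118/(52/5))/3 = -(104/107 + 118*(5/52))/3 = -(104/107 + 295/26)/3 = -1/3*34269/2782 = -11423/2782 ≈ -4.1060)
o*(-21) + A = -11423/2782*(-21) + 284 = 239883/2782 + 284 = 1029971/2782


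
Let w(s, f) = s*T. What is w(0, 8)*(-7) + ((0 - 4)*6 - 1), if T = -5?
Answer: -25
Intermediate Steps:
w(s, f) = -5*s (w(s, f) = s*(-5) = -5*s)
w(0, 8)*(-7) + ((0 - 4)*6 - 1) = -5*0*(-7) + ((0 - 4)*6 - 1) = 0*(-7) + (-4*6 - 1) = 0 + (-24 - 1) = 0 - 25 = -25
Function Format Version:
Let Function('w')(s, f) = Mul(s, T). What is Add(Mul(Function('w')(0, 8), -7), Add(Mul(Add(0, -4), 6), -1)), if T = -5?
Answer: -25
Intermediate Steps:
Function('w')(s, f) = Mul(-5, s) (Function('w')(s, f) = Mul(s, -5) = Mul(-5, s))
Add(Mul(Function('w')(0, 8), -7), Add(Mul(Add(0, -4), 6), -1)) = Add(Mul(Mul(-5, 0), -7), Add(Mul(Add(0, -4), 6), -1)) = Add(Mul(0, -7), Add(Mul(-4, 6), -1)) = Add(0, Add(-24, -1)) = Add(0, -25) = -25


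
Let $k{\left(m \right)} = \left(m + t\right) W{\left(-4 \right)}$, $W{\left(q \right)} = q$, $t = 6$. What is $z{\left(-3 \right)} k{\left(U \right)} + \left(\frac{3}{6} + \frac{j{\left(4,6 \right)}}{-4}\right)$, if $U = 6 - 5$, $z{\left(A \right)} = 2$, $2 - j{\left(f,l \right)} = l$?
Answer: $- \frac{109}{2} \approx -54.5$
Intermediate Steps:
$j{\left(f,l \right)} = 2 - l$
$U = 1$
$k{\left(m \right)} = -24 - 4 m$ ($k{\left(m \right)} = \left(m + 6\right) \left(-4\right) = \left(6 + m\right) \left(-4\right) = -24 - 4 m$)
$z{\left(-3 \right)} k{\left(U \right)} + \left(\frac{3}{6} + \frac{j{\left(4,6 \right)}}{-4}\right) = 2 \left(-24 - 4\right) + \left(\frac{3}{6} + \frac{2 - 6}{-4}\right) = 2 \left(-24 - 4\right) + \left(3 \cdot \frac{1}{6} + \left(2 - 6\right) \left(- \frac{1}{4}\right)\right) = 2 \left(-28\right) + \left(\frac{1}{2} - -1\right) = -56 + \left(\frac{1}{2} + 1\right) = -56 + \frac{3}{2} = - \frac{109}{2}$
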